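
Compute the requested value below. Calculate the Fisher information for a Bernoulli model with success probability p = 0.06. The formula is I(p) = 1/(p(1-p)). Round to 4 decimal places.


For Bernoulli(p), Fisher information is I(p) = 1/(p*(1-p)).
p = 0.06, 1-p = 0.94.
p*(1-p) = 0.0564.
I(p) = 1/0.0564 = 17.7305

17.7305


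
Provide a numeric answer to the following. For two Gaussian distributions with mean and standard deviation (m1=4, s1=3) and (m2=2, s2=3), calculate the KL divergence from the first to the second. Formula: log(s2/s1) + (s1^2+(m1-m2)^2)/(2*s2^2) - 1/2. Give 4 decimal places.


KL divergence between normal distributions:
KL = log(s2/s1) + (s1^2 + (m1-m2)^2)/(2*s2^2) - 1/2.
log(3/3) = 0.0.
(3^2 + (4-2)^2)/(2*3^2) = (9 + 4)/18 = 0.722222.
KL = 0.0 + 0.722222 - 0.5 = 0.2222

0.2222


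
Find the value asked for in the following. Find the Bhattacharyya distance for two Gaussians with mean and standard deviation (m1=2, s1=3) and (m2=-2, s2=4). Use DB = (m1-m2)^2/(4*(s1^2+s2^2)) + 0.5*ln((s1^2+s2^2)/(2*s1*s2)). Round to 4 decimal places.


Bhattacharyya distance between two Gaussians:
DB = (m1-m2)^2/(4*(s1^2+s2^2)) + (1/2)*ln((s1^2+s2^2)/(2*s1*s2)).
(m1-m2)^2 = (4)^2 = 16.
s1^2+s2^2 = 9 + 16 = 25.
term1 = 16/100 = 0.16.
term2 = 0.5*ln(25/24.0) = 0.020411.
DB = 0.16 + 0.020411 = 0.1804

0.1804


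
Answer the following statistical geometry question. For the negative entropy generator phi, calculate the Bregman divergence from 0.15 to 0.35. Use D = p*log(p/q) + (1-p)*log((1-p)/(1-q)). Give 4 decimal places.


Bregman divergence with negative entropy generator:
D = p*log(p/q) + (1-p)*log((1-p)/(1-q)).
p = 0.15, q = 0.35.
p*log(p/q) = 0.15*log(0.15/0.35) = -0.127095.
(1-p)*log((1-p)/(1-q)) = 0.85*log(0.85/0.65) = 0.228024.
D = -0.127095 + 0.228024 = 0.1009

0.1009


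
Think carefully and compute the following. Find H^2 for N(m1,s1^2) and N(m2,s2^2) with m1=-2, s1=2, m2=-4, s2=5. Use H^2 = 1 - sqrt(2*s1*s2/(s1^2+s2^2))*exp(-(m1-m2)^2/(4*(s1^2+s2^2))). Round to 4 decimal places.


Squared Hellinger distance for Gaussians:
H^2 = 1 - sqrt(2*s1*s2/(s1^2+s2^2)) * exp(-(m1-m2)^2/(4*(s1^2+s2^2))).
s1^2 = 4, s2^2 = 25, s1^2+s2^2 = 29.
sqrt(2*2*5/(29)) = 0.830455.
(m1-m2)^2 = (2)^2 = 4.
exp(-4/(4*29)) = exp(-0.034483) = 0.966105.
H^2 = 1 - 0.830455*0.966105 = 0.1977

0.1977


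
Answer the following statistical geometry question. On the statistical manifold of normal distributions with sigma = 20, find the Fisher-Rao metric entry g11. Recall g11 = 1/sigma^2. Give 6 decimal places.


For the 2-parameter normal family, the Fisher metric has:
  g11 = 1/sigma^2, g22 = 2/sigma^2.
sigma = 20, sigma^2 = 400.
g11 = 0.002500

0.002500


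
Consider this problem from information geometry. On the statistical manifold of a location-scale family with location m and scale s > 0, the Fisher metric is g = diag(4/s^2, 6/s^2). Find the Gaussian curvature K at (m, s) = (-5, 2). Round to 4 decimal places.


The metric has the form g = (A dm^2 + B ds^2)/s^2 with A = 4, B = 6.
Substitute u = sqrt(A/B)*m: g = B*(du^2 + ds^2)/s^2, i.e. B times the
Poincare upper half-plane metric, which has constant Gaussian curvature -1.
Scaling a 2D metric by a constant c divides the Gaussian curvature by c,
so K = -1/B = -1/(6) = -0.1667 everywhere (the point (m, s) = (-5, 2) is irrelevant:
the curvature is constant).
The requested Gaussian curvature is K = -0.1667.

-0.1667


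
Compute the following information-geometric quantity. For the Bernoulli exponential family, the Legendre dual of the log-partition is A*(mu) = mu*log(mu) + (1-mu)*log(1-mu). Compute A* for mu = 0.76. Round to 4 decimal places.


Legendre transform for Bernoulli:
A*(mu) = mu*log(mu) + (1-mu)*log(1-mu).
mu = 0.76, 1-mu = 0.24.
mu*log(mu) = 0.76*log(0.76) = -0.208572.
(1-mu)*log(1-mu) = 0.24*log(0.24) = -0.342508.
A* = -0.208572 + -0.342508 = -0.5511

-0.5511


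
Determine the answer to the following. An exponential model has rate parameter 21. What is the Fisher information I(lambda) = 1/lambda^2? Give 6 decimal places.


Fisher information for exponential: I(lambda) = 1/lambda^2.
lambda = 21, lambda^2 = 441.
I = 1/441 = 0.002268

0.002268


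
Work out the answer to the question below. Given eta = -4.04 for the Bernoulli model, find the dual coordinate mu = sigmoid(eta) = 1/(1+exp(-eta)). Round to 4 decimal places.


Dual coordinate (expectation parameter) for Bernoulli:
mu = 1/(1+exp(-eta)).
eta = -4.04.
exp(-eta) = exp(4.04) = 56.826343.
mu = 1/(1+56.826343) = 0.0173

0.0173


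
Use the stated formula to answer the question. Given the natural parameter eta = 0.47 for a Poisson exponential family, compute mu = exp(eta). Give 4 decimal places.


Expectation parameter for Poisson exponential family:
mu = exp(eta).
eta = 0.47.
mu = exp(0.47) = 1.6000

1.6000


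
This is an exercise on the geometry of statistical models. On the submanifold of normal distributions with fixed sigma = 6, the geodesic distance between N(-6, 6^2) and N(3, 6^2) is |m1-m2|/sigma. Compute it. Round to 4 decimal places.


On the fixed-variance normal subfamily, geodesic distance = |m1-m2|/sigma.
|-6 - 3| = 9.
sigma = 6.
d = 9/6 = 1.5000

1.5000


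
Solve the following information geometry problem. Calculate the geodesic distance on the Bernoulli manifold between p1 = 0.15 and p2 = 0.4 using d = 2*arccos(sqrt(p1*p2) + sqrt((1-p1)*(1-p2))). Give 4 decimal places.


Geodesic distance on Bernoulli manifold:
d(p1,p2) = 2*arccos(sqrt(p1*p2) + sqrt((1-p1)*(1-p2))).
sqrt(p1*p2) = sqrt(0.15*0.4) = 0.244949.
sqrt((1-p1)*(1-p2)) = sqrt(0.85*0.6) = 0.714143.
arg = 0.244949 + 0.714143 = 0.959092.
d = 2*arccos(0.959092) = 0.5740

0.5740


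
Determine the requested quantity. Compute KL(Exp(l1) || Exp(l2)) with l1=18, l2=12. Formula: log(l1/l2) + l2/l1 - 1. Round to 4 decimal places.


KL divergence for exponential family:
KL = log(l1/l2) + l2/l1 - 1.
log(18/12) = 0.405465.
12/18 = 0.666667.
KL = 0.405465 + 0.666667 - 1 = 0.0721

0.0721


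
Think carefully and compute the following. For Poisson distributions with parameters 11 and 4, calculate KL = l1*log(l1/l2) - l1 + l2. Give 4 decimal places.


KL divergence for Poisson:
KL = l1*log(l1/l2) - l1 + l2.
l1 = 11, l2 = 4.
log(11/4) = 1.011601.
l1*log(l1/l2) = 11 * 1.011601 = 11.12761.
KL = 11.12761 - 11 + 4 = 4.1276

4.1276


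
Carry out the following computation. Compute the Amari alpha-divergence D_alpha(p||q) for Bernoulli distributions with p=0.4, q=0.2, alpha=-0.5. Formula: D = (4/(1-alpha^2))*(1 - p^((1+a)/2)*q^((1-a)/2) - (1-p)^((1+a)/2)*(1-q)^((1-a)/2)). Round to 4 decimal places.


Amari alpha-divergence:
D = (4/(1-alpha^2))*(1 - p^((1+a)/2)*q^((1-a)/2) - (1-p)^((1+a)/2)*(1-q)^((1-a)/2)).
alpha = -0.5, p = 0.4, q = 0.2.
e1 = (1+alpha)/2 = 0.25, e2 = (1-alpha)/2 = 0.75.
t1 = p^e1 * q^e2 = 0.4^0.25 * 0.2^0.75 = 0.237841.
t2 = (1-p)^e1 * (1-q)^e2 = 0.6^0.25 * 0.8^0.75 = 0.744484.
4/(1-alpha^2) = 5.333333.
D = 5.333333*(1 - 0.237841 - 0.744484) = 0.0943

0.0943


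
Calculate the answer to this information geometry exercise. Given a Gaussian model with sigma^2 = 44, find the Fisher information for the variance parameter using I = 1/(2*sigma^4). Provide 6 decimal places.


Fisher information for variance: I(sigma^2) = 1/(2*sigma^4).
sigma^2 = 44, so sigma^4 = 1936.
I = 1/(2*1936) = 1/3872 = 0.000258

0.000258


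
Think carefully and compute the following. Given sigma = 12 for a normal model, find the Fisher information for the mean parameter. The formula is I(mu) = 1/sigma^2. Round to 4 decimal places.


The Fisher information for the mean of a normal distribution is I(mu) = 1/sigma^2.
sigma = 12, so sigma^2 = 144.
I(mu) = 1/144 = 0.0069

0.0069


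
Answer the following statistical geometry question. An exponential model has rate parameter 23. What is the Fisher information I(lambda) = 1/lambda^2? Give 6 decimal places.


Fisher information for exponential: I(lambda) = 1/lambda^2.
lambda = 23, lambda^2 = 529.
I = 1/529 = 0.001890

0.001890


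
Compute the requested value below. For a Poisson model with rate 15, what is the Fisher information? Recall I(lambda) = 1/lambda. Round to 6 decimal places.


Fisher information for Poisson: I(lambda) = 1/lambda.
lambda = 15.
I(lambda) = 1/15 = 0.066667

0.066667


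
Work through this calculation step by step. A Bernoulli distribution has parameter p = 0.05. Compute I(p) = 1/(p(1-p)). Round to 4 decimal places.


For Bernoulli(p), Fisher information is I(p) = 1/(p*(1-p)).
p = 0.05, 1-p = 0.95.
p*(1-p) = 0.0475.
I(p) = 1/0.0475 = 21.0526

21.0526


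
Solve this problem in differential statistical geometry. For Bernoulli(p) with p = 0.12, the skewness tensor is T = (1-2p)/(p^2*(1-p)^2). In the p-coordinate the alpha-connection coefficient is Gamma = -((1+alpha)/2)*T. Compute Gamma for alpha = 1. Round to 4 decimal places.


Skewness (Amari-Chentsov) tensor: T = (1-2p)/(p^2*(1-p)^2).
p = 0.12, 1-2p = 0.76, p^2 = 0.0144, (1-p)^2 = 0.7744.
T = 0.76/(0.0144 * 0.7744) = 68.153122.
In the p-coordinate, Gamma^(alpha) = Gamma^(0) - (alpha/2)*T with Gamma^(0) = (1/2)*g'(p) = -T/2,
so Gamma^(alpha) = -((1+alpha)/2)*T.
alpha = 1, -(1+alpha)/2 = -1.0.
Gamma = -1.0 * 68.153122 = -68.1531

-68.1531


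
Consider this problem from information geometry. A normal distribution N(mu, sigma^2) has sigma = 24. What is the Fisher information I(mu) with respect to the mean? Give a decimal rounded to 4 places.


The Fisher information for the mean of a normal distribution is I(mu) = 1/sigma^2.
sigma = 24, so sigma^2 = 576.
I(mu) = 1/576 = 0.0017

0.0017


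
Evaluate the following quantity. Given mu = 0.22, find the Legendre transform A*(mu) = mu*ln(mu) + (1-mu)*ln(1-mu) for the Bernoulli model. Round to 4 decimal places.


Legendre transform for Bernoulli:
A*(mu) = mu*log(mu) + (1-mu)*log(1-mu).
mu = 0.22, 1-mu = 0.78.
mu*log(mu) = 0.22*log(0.22) = -0.333108.
(1-mu)*log(1-mu) = 0.78*log(0.78) = -0.1938.
A* = -0.333108 + -0.1938 = -0.5269

-0.5269


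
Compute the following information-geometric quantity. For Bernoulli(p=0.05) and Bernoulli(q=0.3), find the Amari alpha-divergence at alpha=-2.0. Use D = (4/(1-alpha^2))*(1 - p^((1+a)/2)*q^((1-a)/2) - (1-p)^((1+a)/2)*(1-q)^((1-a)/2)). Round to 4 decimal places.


Amari alpha-divergence:
D = (4/(1-alpha^2))*(1 - p^((1+a)/2)*q^((1-a)/2) - (1-p)^((1+a)/2)*(1-q)^((1-a)/2)).
alpha = -2.0, p = 0.05, q = 0.3.
e1 = (1+alpha)/2 = -0.5, e2 = (1-alpha)/2 = 1.5.
t1 = p^e1 * q^e2 = 0.05^-0.5 * 0.3^1.5 = 0.734847.
t2 = (1-p)^e1 * (1-q)^e2 = 0.95^-0.5 * 0.7^1.5 = 0.600877.
4/(1-alpha^2) = -1.333333.
D = -1.333333*(1 - 0.734847 - 0.600877) = 0.4476

0.4476


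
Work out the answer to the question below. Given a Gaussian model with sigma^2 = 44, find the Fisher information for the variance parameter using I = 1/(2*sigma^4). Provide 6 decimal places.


Fisher information for variance: I(sigma^2) = 1/(2*sigma^4).
sigma^2 = 44, so sigma^4 = 1936.
I = 1/(2*1936) = 1/3872 = 0.000258

0.000258


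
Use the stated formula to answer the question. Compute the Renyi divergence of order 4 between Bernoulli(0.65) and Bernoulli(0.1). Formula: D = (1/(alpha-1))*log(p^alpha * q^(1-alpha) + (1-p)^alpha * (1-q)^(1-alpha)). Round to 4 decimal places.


Renyi divergence of order alpha between Bernoulli distributions:
D = (1/(alpha-1))*log(p^alpha * q^(1-alpha) + (1-p)^alpha * (1-q)^(1-alpha)).
alpha = 4, p = 0.65, q = 0.1.
p^alpha * q^(1-alpha) = 0.65^4 * 0.1^-3 = 178.50625.
(1-p)^alpha * (1-q)^(1-alpha) = 0.35^4 * 0.9^-3 = 0.020585.
sum = 178.50625 + 0.020585 = 178.526835.
D = (1/3)*log(178.526835) = 1.7282

1.7282


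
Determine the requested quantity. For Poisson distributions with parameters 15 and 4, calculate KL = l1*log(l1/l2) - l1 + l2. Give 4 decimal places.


KL divergence for Poisson:
KL = l1*log(l1/l2) - l1 + l2.
l1 = 15, l2 = 4.
log(15/4) = 1.321756.
l1*log(l1/l2) = 15 * 1.321756 = 19.826338.
KL = 19.826338 - 15 + 4 = 8.8263

8.8263


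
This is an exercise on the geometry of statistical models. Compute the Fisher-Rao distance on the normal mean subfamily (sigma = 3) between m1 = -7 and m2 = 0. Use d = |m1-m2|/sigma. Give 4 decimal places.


On the fixed-variance normal subfamily, geodesic distance = |m1-m2|/sigma.
|-7 - 0| = 7.
sigma = 3.
d = 7/3 = 2.3333

2.3333


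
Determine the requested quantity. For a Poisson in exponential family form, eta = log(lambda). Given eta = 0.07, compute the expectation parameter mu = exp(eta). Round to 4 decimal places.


Expectation parameter for Poisson exponential family:
mu = exp(eta).
eta = 0.07.
mu = exp(0.07) = 1.0725

1.0725


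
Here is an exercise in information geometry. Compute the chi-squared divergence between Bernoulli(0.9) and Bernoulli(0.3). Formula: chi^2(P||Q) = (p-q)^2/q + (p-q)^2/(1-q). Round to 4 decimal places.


Chi-squared divergence between Bernoulli distributions:
chi^2 = (p-q)^2/q + (p-q)^2/(1-q).
p = 0.9, q = 0.3, p-q = 0.6.
(p-q)^2 = 0.36.
term1 = 0.36/0.3 = 1.2.
term2 = 0.36/0.7 = 0.514286.
chi^2 = 1.2 + 0.514286 = 1.7143

1.7143


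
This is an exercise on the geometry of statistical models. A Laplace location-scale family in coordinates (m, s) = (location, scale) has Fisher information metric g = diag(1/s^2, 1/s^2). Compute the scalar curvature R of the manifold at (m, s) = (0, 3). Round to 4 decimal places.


The metric has the form g = (A dm^2 + B ds^2)/s^2 with A = 1, B = 1.
Substitute u = sqrt(A/B)*m: g = B*(du^2 + ds^2)/s^2, i.e. B times the
Poincare upper half-plane metric, which has constant Gaussian curvature -1.
Scaling a 2D metric by a constant c divides the Gaussian curvature by c,
so K = -1/B = -1/(1) = -1.0000 everywhere (the point (m, s) = (0, 3) is irrelevant:
the curvature is constant).
Scalar curvature in dimension 2: R = 2K = -2/(1) = -2.0000.

-2.0000


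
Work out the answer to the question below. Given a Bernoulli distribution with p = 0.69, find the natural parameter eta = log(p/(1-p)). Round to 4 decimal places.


Natural parameter for Bernoulli: eta = log(p/(1-p)).
p = 0.69, 1-p = 0.31.
p/(1-p) = 2.225806.
eta = log(2.225806) = 0.8001

0.8001


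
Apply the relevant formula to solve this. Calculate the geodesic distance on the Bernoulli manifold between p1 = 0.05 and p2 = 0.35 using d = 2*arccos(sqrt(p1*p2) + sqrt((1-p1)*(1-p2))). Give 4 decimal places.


Geodesic distance on Bernoulli manifold:
d(p1,p2) = 2*arccos(sqrt(p1*p2) + sqrt((1-p1)*(1-p2))).
sqrt(p1*p2) = sqrt(0.05*0.35) = 0.132288.
sqrt((1-p1)*(1-p2)) = sqrt(0.95*0.65) = 0.785812.
arg = 0.132288 + 0.785812 = 0.918099.
d = 2*arccos(0.918099) = 0.8151

0.8151


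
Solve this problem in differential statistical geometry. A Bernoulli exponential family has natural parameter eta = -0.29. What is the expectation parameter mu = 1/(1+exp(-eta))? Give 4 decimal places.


Dual coordinate (expectation parameter) for Bernoulli:
mu = 1/(1+exp(-eta)).
eta = -0.29.
exp(-eta) = exp(0.29) = 1.336427.
mu = 1/(1+1.336427) = 0.4280

0.4280


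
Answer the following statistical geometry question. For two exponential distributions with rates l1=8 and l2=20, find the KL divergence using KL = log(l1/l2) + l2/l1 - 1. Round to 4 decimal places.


KL divergence for exponential family:
KL = log(l1/l2) + l2/l1 - 1.
log(8/20) = -0.916291.
20/8 = 2.5.
KL = -0.916291 + 2.5 - 1 = 0.5837

0.5837


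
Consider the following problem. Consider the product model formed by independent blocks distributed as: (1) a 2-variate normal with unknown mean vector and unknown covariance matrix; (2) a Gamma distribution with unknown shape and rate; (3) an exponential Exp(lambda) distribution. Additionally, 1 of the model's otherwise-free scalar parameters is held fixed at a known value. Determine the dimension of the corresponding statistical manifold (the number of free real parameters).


The dimension of a statistical manifold equals the number of free
(independent) real parameters of the model. For a product of independent
blocks the parameter counts add.
- 2-variate normal: 2 (mean) + 2*3/2 = 3 (symmetric covariance) = 5.
- Gamma (shape, rate): 2.
- exponential (lambda): 1.
Total = 5 + 2 + 1 = 8.
1 parameter(s) fixed at known values: 8 - 1 = 7.
Dimension = 7

7


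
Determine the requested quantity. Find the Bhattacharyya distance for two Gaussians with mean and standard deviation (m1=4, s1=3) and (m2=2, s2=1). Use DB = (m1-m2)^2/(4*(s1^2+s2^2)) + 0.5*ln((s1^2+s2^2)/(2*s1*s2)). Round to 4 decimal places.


Bhattacharyya distance between two Gaussians:
DB = (m1-m2)^2/(4*(s1^2+s2^2)) + (1/2)*ln((s1^2+s2^2)/(2*s1*s2)).
(m1-m2)^2 = (2)^2 = 4.
s1^2+s2^2 = 9 + 1 = 10.
term1 = 4/40 = 0.1.
term2 = 0.5*ln(10/6.0) = 0.255413.
DB = 0.1 + 0.255413 = 0.3554

0.3554


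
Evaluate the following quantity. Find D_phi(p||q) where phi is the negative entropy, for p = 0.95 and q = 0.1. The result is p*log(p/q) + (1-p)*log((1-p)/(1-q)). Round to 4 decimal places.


Bregman divergence with negative entropy generator:
D = p*log(p/q) + (1-p)*log((1-p)/(1-q)).
p = 0.95, q = 0.1.
p*log(p/q) = 0.95*log(0.95/0.1) = 2.138727.
(1-p)*log((1-p)/(1-q)) = 0.05*log(0.05/0.9) = -0.144519.
D = 2.138727 + -0.144519 = 1.9942

1.9942


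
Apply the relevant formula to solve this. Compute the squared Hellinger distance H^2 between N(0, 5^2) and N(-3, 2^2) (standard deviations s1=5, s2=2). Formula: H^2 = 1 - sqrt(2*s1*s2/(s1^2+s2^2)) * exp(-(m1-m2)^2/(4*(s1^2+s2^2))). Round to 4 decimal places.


Squared Hellinger distance for Gaussians:
H^2 = 1 - sqrt(2*s1*s2/(s1^2+s2^2)) * exp(-(m1-m2)^2/(4*(s1^2+s2^2))).
s1^2 = 25, s2^2 = 4, s1^2+s2^2 = 29.
sqrt(2*5*2/(29)) = 0.830455.
(m1-m2)^2 = (3)^2 = 9.
exp(-9/(4*29)) = exp(-0.077586) = 0.925347.
H^2 = 1 - 0.830455*0.925347 = 0.2315

0.2315


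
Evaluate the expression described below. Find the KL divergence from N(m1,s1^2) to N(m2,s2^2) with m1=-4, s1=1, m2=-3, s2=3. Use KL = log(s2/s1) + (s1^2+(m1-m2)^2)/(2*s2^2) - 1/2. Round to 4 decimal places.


KL divergence between normal distributions:
KL = log(s2/s1) + (s1^2 + (m1-m2)^2)/(2*s2^2) - 1/2.
log(3/1) = 1.098612.
(1^2 + (-4--3)^2)/(2*3^2) = (1 + 1)/18 = 0.111111.
KL = 1.098612 + 0.111111 - 0.5 = 0.7097

0.7097


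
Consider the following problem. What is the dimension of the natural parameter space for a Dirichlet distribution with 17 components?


Exponential family dimension calculation:
Dirichlet with 17 components has 17 natural parameters.

17


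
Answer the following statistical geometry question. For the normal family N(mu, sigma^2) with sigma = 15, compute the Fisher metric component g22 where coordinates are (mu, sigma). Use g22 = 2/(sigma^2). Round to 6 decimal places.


For the 2-parameter normal family, the Fisher metric has:
  g11 = 1/sigma^2, g22 = 2/sigma^2.
sigma = 15, sigma^2 = 225.
g22 = 0.008889

0.008889


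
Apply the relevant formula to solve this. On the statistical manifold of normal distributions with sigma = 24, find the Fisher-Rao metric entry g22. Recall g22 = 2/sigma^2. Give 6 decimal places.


For the 2-parameter normal family, the Fisher metric has:
  g11 = 1/sigma^2, g22 = 2/sigma^2.
sigma = 24, sigma^2 = 576.
g22 = 0.003472

0.003472


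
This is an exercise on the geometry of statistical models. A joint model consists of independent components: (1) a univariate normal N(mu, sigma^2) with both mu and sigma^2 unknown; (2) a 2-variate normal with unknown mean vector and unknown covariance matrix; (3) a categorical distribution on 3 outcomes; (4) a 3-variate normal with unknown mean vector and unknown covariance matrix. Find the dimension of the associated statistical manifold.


The dimension of a statistical manifold equals the number of free
(independent) real parameters of the model. For a product of independent
blocks the parameter counts add.
- normal (mu, sigma^2): 2.
- 2-variate normal: 2 (mean) + 2*3/2 = 3 (symmetric covariance) = 5.
- categorical on 3 outcomes (probabilities sum to 1): 3-1 = 2.
- 3-variate normal: 3 (mean) + 3*4/2 = 6 (symmetric covariance) = 9.
Total = 2 + 5 + 2 + 9 = 18.
Dimension = 18

18


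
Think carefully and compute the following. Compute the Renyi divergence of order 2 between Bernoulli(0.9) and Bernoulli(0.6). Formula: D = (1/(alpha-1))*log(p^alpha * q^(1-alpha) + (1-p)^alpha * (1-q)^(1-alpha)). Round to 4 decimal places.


Renyi divergence of order alpha between Bernoulli distributions:
D = (1/(alpha-1))*log(p^alpha * q^(1-alpha) + (1-p)^alpha * (1-q)^(1-alpha)).
alpha = 2, p = 0.9, q = 0.6.
p^alpha * q^(1-alpha) = 0.9^2 * 0.6^-1 = 1.35.
(1-p)^alpha * (1-q)^(1-alpha) = 0.1^2 * 0.4^-1 = 0.025.
sum = 1.35 + 0.025 = 1.375.
D = (1/1)*log(1.375) = 0.3185

0.3185


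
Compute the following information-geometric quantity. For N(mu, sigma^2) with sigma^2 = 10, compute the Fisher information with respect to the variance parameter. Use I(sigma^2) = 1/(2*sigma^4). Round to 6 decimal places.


Fisher information for variance: I(sigma^2) = 1/(2*sigma^4).
sigma^2 = 10, so sigma^4 = 100.
I = 1/(2*100) = 1/200 = 0.005000

0.005000


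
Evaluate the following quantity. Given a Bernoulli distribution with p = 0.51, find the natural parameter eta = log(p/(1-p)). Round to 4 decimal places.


Natural parameter for Bernoulli: eta = log(p/(1-p)).
p = 0.51, 1-p = 0.49.
p/(1-p) = 1.040816.
eta = log(1.040816) = 0.0400

0.0400


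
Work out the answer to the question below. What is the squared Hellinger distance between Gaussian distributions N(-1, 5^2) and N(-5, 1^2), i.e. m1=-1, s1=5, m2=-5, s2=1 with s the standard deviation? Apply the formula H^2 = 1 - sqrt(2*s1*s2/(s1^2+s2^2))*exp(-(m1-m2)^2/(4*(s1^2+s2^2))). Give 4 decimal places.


Squared Hellinger distance for Gaussians:
H^2 = 1 - sqrt(2*s1*s2/(s1^2+s2^2)) * exp(-(m1-m2)^2/(4*(s1^2+s2^2))).
s1^2 = 25, s2^2 = 1, s1^2+s2^2 = 26.
sqrt(2*5*1/(26)) = 0.620174.
(m1-m2)^2 = (4)^2 = 16.
exp(-16/(4*26)) = exp(-0.153846) = 0.857404.
H^2 = 1 - 0.620174*0.857404 = 0.4683

0.4683


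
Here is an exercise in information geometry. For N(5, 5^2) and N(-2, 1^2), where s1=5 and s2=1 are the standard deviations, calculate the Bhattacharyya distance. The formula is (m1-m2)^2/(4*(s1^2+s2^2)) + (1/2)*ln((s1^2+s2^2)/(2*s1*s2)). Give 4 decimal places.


Bhattacharyya distance between two Gaussians:
DB = (m1-m2)^2/(4*(s1^2+s2^2)) + (1/2)*ln((s1^2+s2^2)/(2*s1*s2)).
(m1-m2)^2 = (7)^2 = 49.
s1^2+s2^2 = 25 + 1 = 26.
term1 = 49/104 = 0.471154.
term2 = 0.5*ln(26/10.0) = 0.477756.
DB = 0.471154 + 0.477756 = 0.9489

0.9489


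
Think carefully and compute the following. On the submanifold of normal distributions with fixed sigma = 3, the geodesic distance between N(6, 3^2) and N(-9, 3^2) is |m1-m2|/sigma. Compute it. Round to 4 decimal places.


On the fixed-variance normal subfamily, geodesic distance = |m1-m2|/sigma.
|6 - -9| = 15.
sigma = 3.
d = 15/3 = 5.0000

5.0000


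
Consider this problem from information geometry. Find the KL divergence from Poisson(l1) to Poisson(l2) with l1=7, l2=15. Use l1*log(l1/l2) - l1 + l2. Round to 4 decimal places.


KL divergence for Poisson:
KL = l1*log(l1/l2) - l1 + l2.
l1 = 7, l2 = 15.
log(7/15) = -0.76214.
l1*log(l1/l2) = 7 * -0.76214 = -5.33498.
KL = -5.33498 - 7 + 15 = 2.6650

2.6650


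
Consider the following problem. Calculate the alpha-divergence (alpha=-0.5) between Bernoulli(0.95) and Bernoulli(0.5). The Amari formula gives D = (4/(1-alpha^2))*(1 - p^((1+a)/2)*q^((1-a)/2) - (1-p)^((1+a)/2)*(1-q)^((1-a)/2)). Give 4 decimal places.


Amari alpha-divergence:
D = (4/(1-alpha^2))*(1 - p^((1+a)/2)*q^((1-a)/2) - (1-p)^((1+a)/2)*(1-q)^((1-a)/2)).
alpha = -0.5, p = 0.95, q = 0.5.
e1 = (1+alpha)/2 = 0.25, e2 = (1-alpha)/2 = 0.75.
t1 = p^e1 * q^e2 = 0.95^0.25 * 0.5^0.75 = 0.587027.
t2 = (1-p)^e1 * (1-q)^e2 = 0.05^0.25 * 0.5^0.75 = 0.281171.
4/(1-alpha^2) = 5.333333.
D = 5.333333*(1 - 0.587027 - 0.281171) = 0.7029

0.7029


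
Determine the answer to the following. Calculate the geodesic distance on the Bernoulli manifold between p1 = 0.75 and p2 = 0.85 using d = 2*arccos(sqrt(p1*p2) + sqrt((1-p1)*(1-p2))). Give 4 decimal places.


Geodesic distance on Bernoulli manifold:
d(p1,p2) = 2*arccos(sqrt(p1*p2) + sqrt((1-p1)*(1-p2))).
sqrt(p1*p2) = sqrt(0.75*0.85) = 0.798436.
sqrt((1-p1)*(1-p2)) = sqrt(0.25*0.15) = 0.193649.
arg = 0.798436 + 0.193649 = 0.992085.
d = 2*arccos(0.992085) = 0.2518

0.2518


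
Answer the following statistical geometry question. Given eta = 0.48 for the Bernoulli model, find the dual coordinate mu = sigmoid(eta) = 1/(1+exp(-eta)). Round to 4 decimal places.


Dual coordinate (expectation parameter) for Bernoulli:
mu = 1/(1+exp(-eta)).
eta = 0.48.
exp(-eta) = exp(-0.48) = 0.618783.
mu = 1/(1+0.618783) = 0.6177

0.6177


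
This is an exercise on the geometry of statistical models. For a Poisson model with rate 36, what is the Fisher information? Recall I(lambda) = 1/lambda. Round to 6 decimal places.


Fisher information for Poisson: I(lambda) = 1/lambda.
lambda = 36.
I(lambda) = 1/36 = 0.027778

0.027778


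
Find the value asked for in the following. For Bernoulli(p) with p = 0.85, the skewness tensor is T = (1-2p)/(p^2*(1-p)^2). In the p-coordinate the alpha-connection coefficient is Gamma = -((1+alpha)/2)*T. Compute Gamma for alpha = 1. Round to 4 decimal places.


Skewness (Amari-Chentsov) tensor: T = (1-2p)/(p^2*(1-p)^2).
p = 0.85, 1-2p = -0.7, p^2 = 0.7225, (1-p)^2 = 0.0225.
T = -0.7/(0.7225 * 0.0225) = -43.060361.
In the p-coordinate, Gamma^(alpha) = Gamma^(0) - (alpha/2)*T with Gamma^(0) = (1/2)*g'(p) = -T/2,
so Gamma^(alpha) = -((1+alpha)/2)*T.
alpha = 1, -(1+alpha)/2 = -1.0.
Gamma = -1.0 * -43.060361 = 43.0604

43.0604


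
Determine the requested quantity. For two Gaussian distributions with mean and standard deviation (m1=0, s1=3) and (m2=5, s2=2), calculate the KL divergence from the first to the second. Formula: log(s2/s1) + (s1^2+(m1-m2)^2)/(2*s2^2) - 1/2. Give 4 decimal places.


KL divergence between normal distributions:
KL = log(s2/s1) + (s1^2 + (m1-m2)^2)/(2*s2^2) - 1/2.
log(2/3) = -0.405465.
(3^2 + (0-5)^2)/(2*2^2) = (9 + 25)/8 = 4.25.
KL = -0.405465 + 4.25 - 0.5 = 3.3445

3.3445


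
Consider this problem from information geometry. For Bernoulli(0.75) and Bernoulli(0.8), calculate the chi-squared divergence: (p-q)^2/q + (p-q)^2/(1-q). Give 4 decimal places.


Chi-squared divergence between Bernoulli distributions:
chi^2 = (p-q)^2/q + (p-q)^2/(1-q).
p = 0.75, q = 0.8, p-q = -0.05.
(p-q)^2 = 0.0025.
term1 = 0.0025/0.8 = 0.003125.
term2 = 0.0025/0.2 = 0.0125.
chi^2 = 0.003125 + 0.0125 = 0.0156

0.0156


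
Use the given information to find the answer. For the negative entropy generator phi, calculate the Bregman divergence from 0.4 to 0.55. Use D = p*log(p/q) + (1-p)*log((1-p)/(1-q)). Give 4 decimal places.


Bregman divergence with negative entropy generator:
D = p*log(p/q) + (1-p)*log((1-p)/(1-q)).
p = 0.4, q = 0.55.
p*log(p/q) = 0.4*log(0.4/0.55) = -0.127381.
(1-p)*log((1-p)/(1-q)) = 0.6*log(0.6/0.45) = 0.172609.
D = -0.127381 + 0.172609 = 0.0452

0.0452


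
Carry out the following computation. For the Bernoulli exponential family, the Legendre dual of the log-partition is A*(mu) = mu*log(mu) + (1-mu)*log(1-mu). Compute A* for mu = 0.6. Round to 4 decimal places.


Legendre transform for Bernoulli:
A*(mu) = mu*log(mu) + (1-mu)*log(1-mu).
mu = 0.6, 1-mu = 0.4.
mu*log(mu) = 0.6*log(0.6) = -0.306495.
(1-mu)*log(1-mu) = 0.4*log(0.4) = -0.366516.
A* = -0.306495 + -0.366516 = -0.6730

-0.6730


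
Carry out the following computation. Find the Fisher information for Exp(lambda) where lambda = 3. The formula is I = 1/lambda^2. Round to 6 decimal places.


Fisher information for exponential: I(lambda) = 1/lambda^2.
lambda = 3, lambda^2 = 9.
I = 1/9 = 0.111111

0.111111


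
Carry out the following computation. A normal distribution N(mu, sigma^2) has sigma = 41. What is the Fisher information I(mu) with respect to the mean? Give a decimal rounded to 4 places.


The Fisher information for the mean of a normal distribution is I(mu) = 1/sigma^2.
sigma = 41, so sigma^2 = 1681.
I(mu) = 1/1681 = 0.0006

0.0006


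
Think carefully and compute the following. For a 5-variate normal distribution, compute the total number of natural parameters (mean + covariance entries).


Exponential family dimension calculation:
For 5-dim MVN: mean has 5 params, covariance has 5*6/2 = 15 unique entries.
Total dim = 5 + 15 = 20.

20


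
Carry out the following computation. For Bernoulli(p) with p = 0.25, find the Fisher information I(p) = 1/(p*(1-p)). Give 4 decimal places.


For Bernoulli(p), Fisher information is I(p) = 1/(p*(1-p)).
p = 0.25, 1-p = 0.75.
p*(1-p) = 0.1875.
I(p) = 1/0.1875 = 5.3333

5.3333


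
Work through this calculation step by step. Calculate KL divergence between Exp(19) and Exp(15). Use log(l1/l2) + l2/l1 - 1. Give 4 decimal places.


KL divergence for exponential family:
KL = log(l1/l2) + l2/l1 - 1.
log(19/15) = 0.236389.
15/19 = 0.789474.
KL = 0.236389 + 0.789474 - 1 = 0.0259

0.0259


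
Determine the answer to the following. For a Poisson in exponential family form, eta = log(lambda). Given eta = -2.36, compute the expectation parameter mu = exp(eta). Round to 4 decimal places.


Expectation parameter for Poisson exponential family:
mu = exp(eta).
eta = -2.36.
mu = exp(-2.36) = 0.0944

0.0944


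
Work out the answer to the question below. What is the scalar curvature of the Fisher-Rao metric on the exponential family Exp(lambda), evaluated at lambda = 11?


This family has a single free parameter, so its statistical manifold
is 1-dimensional. The Riemann curvature tensor of any 1-dimensional
Riemannian manifold vanishes identically, so R = 0.

0


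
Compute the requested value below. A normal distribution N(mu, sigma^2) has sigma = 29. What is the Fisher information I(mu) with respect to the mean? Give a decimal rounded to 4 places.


The Fisher information for the mean of a normal distribution is I(mu) = 1/sigma^2.
sigma = 29, so sigma^2 = 841.
I(mu) = 1/841 = 0.0012

0.0012


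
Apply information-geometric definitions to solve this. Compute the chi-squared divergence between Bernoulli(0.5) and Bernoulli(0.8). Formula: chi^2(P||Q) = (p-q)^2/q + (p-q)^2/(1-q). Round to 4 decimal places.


Chi-squared divergence between Bernoulli distributions:
chi^2 = (p-q)^2/q + (p-q)^2/(1-q).
p = 0.5, q = 0.8, p-q = -0.3.
(p-q)^2 = 0.09.
term1 = 0.09/0.8 = 0.1125.
term2 = 0.09/0.2 = 0.45.
chi^2 = 0.1125 + 0.45 = 0.5625

0.5625


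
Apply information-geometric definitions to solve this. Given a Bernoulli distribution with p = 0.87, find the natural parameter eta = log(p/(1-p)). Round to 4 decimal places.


Natural parameter for Bernoulli: eta = log(p/(1-p)).
p = 0.87, 1-p = 0.13.
p/(1-p) = 6.692308.
eta = log(6.692308) = 1.9010

1.9010


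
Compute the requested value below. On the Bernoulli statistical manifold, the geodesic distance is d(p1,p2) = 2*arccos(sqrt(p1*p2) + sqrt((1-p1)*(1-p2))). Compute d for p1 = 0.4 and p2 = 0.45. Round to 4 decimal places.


Geodesic distance on Bernoulli manifold:
d(p1,p2) = 2*arccos(sqrt(p1*p2) + sqrt((1-p1)*(1-p2))).
sqrt(p1*p2) = sqrt(0.4*0.45) = 0.424264.
sqrt((1-p1)*(1-p2)) = sqrt(0.6*0.55) = 0.574456.
arg = 0.424264 + 0.574456 = 0.99872.
d = 2*arccos(0.99872) = 0.1012

0.1012


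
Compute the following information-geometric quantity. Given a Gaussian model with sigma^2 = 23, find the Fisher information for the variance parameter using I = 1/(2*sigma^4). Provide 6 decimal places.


Fisher information for variance: I(sigma^2) = 1/(2*sigma^4).
sigma^2 = 23, so sigma^4 = 529.
I = 1/(2*529) = 1/1058 = 0.000945

0.000945


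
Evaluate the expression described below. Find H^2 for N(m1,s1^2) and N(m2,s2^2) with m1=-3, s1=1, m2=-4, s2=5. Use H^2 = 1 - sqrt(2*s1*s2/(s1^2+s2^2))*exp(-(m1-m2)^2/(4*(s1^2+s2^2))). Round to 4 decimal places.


Squared Hellinger distance for Gaussians:
H^2 = 1 - sqrt(2*s1*s2/(s1^2+s2^2)) * exp(-(m1-m2)^2/(4*(s1^2+s2^2))).
s1^2 = 1, s2^2 = 25, s1^2+s2^2 = 26.
sqrt(2*1*5/(26)) = 0.620174.
(m1-m2)^2 = (1)^2 = 1.
exp(-1/(4*26)) = exp(-0.009615) = 0.990431.
H^2 = 1 - 0.620174*0.990431 = 0.3858

0.3858


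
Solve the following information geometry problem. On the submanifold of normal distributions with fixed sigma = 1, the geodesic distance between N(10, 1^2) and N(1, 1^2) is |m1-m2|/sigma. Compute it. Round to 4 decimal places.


On the fixed-variance normal subfamily, geodesic distance = |m1-m2|/sigma.
|10 - 1| = 9.
sigma = 1.
d = 9/1 = 9.0000

9.0000


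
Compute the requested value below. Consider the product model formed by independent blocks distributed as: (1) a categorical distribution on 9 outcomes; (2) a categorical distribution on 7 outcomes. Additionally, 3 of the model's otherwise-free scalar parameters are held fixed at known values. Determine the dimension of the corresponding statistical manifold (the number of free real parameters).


The dimension of a statistical manifold equals the number of free
(independent) real parameters of the model. For a product of independent
blocks the parameter counts add.
- categorical on 9 outcomes (probabilities sum to 1): 9-1 = 8.
- categorical on 7 outcomes (probabilities sum to 1): 7-1 = 6.
Total = 8 + 6 = 14.
3 parameter(s) fixed at known values: 14 - 3 = 11.
Dimension = 11

11


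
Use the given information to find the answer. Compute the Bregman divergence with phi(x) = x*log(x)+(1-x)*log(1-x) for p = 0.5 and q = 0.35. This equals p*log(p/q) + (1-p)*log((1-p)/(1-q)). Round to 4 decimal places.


Bregman divergence with negative entropy generator:
D = p*log(p/q) + (1-p)*log((1-p)/(1-q)).
p = 0.5, q = 0.35.
p*log(p/q) = 0.5*log(0.5/0.35) = 0.178337.
(1-p)*log((1-p)/(1-q)) = 0.5*log(0.5/0.65) = -0.131182.
D = 0.178337 + -0.131182 = 0.0472

0.0472


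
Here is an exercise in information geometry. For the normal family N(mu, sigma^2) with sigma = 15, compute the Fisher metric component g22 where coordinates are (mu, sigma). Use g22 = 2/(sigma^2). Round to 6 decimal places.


For the 2-parameter normal family, the Fisher metric has:
  g11 = 1/sigma^2, g22 = 2/sigma^2.
sigma = 15, sigma^2 = 225.
g22 = 0.008889

0.008889


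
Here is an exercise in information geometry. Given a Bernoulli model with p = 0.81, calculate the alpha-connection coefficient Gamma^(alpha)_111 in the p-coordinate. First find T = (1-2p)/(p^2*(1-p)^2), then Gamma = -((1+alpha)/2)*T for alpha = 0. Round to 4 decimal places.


Skewness (Amari-Chentsov) tensor: T = (1-2p)/(p^2*(1-p)^2).
p = 0.81, 1-2p = -0.62, p^2 = 0.6561, (1-p)^2 = 0.0361.
T = -0.62/(0.6561 * 0.0361) = -26.176673.
In the p-coordinate, Gamma^(alpha) = Gamma^(0) - (alpha/2)*T with Gamma^(0) = (1/2)*g'(p) = -T/2,
so Gamma^(alpha) = -((1+alpha)/2)*T.
alpha = 0, -(1+alpha)/2 = -0.5.
Gamma = -0.5 * -26.176673 = 13.0883

13.0883


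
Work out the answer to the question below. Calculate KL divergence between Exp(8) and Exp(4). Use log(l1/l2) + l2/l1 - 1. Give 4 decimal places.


KL divergence for exponential family:
KL = log(l1/l2) + l2/l1 - 1.
log(8/4) = 0.693147.
4/8 = 0.5.
KL = 0.693147 + 0.5 - 1 = 0.1931

0.1931


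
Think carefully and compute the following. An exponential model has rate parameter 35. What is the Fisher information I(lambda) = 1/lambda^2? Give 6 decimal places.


Fisher information for exponential: I(lambda) = 1/lambda^2.
lambda = 35, lambda^2 = 1225.
I = 1/1225 = 0.000816

0.000816


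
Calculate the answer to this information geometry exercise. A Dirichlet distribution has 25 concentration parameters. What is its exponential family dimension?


Exponential family dimension calculation:
Dirichlet with 25 components has 25 natural parameters.

25


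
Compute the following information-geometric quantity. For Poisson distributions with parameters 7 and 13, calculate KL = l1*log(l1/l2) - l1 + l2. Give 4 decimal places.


KL divergence for Poisson:
KL = l1*log(l1/l2) - l1 + l2.
l1 = 7, l2 = 13.
log(7/13) = -0.619039.
l1*log(l1/l2) = 7 * -0.619039 = -4.333274.
KL = -4.333274 - 7 + 13 = 1.6667

1.6667


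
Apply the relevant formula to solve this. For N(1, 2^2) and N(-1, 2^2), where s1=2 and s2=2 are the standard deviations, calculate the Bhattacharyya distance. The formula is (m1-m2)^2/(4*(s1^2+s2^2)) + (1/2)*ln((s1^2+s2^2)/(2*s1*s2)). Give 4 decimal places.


Bhattacharyya distance between two Gaussians:
DB = (m1-m2)^2/(4*(s1^2+s2^2)) + (1/2)*ln((s1^2+s2^2)/(2*s1*s2)).
(m1-m2)^2 = (2)^2 = 4.
s1^2+s2^2 = 4 + 4 = 8.
term1 = 4/32 = 0.125.
term2 = 0.5*ln(8/8.0) = 0.0.
DB = 0.125 + 0.0 = 0.1250

0.1250


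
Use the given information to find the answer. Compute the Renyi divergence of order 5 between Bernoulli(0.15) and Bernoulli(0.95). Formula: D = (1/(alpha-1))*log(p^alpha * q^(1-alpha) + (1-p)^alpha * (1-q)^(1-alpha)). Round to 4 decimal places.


Renyi divergence of order alpha between Bernoulli distributions:
D = (1/(alpha-1))*log(p^alpha * q^(1-alpha) + (1-p)^alpha * (1-q)^(1-alpha)).
alpha = 5, p = 0.15, q = 0.95.
p^alpha * q^(1-alpha) = 0.15^5 * 0.95^-4 = 9.3e-05.
(1-p)^alpha * (1-q)^(1-alpha) = 0.85^5 * 0.05^-4 = 70992.85.
sum = 9.3e-05 + 70992.85 = 70992.850093.
D = (1/4)*log(70992.850093) = 2.7926

2.7926


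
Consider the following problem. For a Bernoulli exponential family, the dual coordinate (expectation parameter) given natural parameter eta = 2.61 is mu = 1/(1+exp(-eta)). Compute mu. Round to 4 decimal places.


Dual coordinate (expectation parameter) for Bernoulli:
mu = 1/(1+exp(-eta)).
eta = 2.61.
exp(-eta) = exp(-2.61) = 0.073535.
mu = 1/(1+0.073535) = 0.9315

0.9315


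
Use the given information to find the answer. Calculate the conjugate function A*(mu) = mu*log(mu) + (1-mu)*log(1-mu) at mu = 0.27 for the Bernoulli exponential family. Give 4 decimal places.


Legendre transform for Bernoulli:
A*(mu) = mu*log(mu) + (1-mu)*log(1-mu).
mu = 0.27, 1-mu = 0.73.
mu*log(mu) = 0.27*log(0.27) = -0.35352.
(1-mu)*log(1-mu) = 0.73*log(0.73) = -0.229739.
A* = -0.35352 + -0.229739 = -0.5833

-0.5833


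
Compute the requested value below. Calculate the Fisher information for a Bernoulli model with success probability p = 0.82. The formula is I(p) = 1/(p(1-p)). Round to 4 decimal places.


For Bernoulli(p), Fisher information is I(p) = 1/(p*(1-p)).
p = 0.82, 1-p = 0.18.
p*(1-p) = 0.1476.
I(p) = 1/0.1476 = 6.7751

6.7751


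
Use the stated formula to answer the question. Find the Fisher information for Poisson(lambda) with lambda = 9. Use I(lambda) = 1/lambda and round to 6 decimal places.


Fisher information for Poisson: I(lambda) = 1/lambda.
lambda = 9.
I(lambda) = 1/9 = 0.111111

0.111111


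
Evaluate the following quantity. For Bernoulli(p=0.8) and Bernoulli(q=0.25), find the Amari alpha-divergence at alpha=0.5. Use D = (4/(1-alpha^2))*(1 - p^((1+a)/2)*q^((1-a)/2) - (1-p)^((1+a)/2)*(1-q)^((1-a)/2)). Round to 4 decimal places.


Amari alpha-divergence:
D = (4/(1-alpha^2))*(1 - p^((1+a)/2)*q^((1-a)/2) - (1-p)^((1+a)/2)*(1-q)^((1-a)/2)).
alpha = 0.5, p = 0.8, q = 0.25.
e1 = (1+alpha)/2 = 0.75, e2 = (1-alpha)/2 = 0.25.
t1 = p^e1 * q^e2 = 0.8^0.75 * 0.25^0.25 = 0.59814.
t2 = (1-p)^e1 * (1-q)^e2 = 0.2^0.75 * 0.75^0.25 = 0.278316.
4/(1-alpha^2) = 5.333333.
D = 5.333333*(1 - 0.59814 - 0.278316) = 0.6589

0.6589


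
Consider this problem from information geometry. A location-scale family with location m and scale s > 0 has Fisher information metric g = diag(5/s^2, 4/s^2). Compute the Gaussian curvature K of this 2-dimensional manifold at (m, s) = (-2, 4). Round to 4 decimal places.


The metric has the form g = (A dm^2 + B ds^2)/s^2 with A = 5, B = 4.
Substitute u = sqrt(A/B)*m: g = B*(du^2 + ds^2)/s^2, i.e. B times the
Poincare upper half-plane metric, which has constant Gaussian curvature -1.
Scaling a 2D metric by a constant c divides the Gaussian curvature by c,
so K = -1/B = -1/(4) = -0.2500 everywhere (the point (m, s) = (-2, 4) is irrelevant:
the curvature is constant).
The requested Gaussian curvature is K = -0.2500.

-0.2500


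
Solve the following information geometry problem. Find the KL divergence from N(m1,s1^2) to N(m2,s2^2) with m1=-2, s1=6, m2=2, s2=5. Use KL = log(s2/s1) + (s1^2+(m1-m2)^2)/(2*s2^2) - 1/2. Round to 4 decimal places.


KL divergence between normal distributions:
KL = log(s2/s1) + (s1^2 + (m1-m2)^2)/(2*s2^2) - 1/2.
log(5/6) = -0.182322.
(6^2 + (-2-2)^2)/(2*5^2) = (36 + 16)/50 = 1.04.
KL = -0.182322 + 1.04 - 0.5 = 0.3577

0.3577
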